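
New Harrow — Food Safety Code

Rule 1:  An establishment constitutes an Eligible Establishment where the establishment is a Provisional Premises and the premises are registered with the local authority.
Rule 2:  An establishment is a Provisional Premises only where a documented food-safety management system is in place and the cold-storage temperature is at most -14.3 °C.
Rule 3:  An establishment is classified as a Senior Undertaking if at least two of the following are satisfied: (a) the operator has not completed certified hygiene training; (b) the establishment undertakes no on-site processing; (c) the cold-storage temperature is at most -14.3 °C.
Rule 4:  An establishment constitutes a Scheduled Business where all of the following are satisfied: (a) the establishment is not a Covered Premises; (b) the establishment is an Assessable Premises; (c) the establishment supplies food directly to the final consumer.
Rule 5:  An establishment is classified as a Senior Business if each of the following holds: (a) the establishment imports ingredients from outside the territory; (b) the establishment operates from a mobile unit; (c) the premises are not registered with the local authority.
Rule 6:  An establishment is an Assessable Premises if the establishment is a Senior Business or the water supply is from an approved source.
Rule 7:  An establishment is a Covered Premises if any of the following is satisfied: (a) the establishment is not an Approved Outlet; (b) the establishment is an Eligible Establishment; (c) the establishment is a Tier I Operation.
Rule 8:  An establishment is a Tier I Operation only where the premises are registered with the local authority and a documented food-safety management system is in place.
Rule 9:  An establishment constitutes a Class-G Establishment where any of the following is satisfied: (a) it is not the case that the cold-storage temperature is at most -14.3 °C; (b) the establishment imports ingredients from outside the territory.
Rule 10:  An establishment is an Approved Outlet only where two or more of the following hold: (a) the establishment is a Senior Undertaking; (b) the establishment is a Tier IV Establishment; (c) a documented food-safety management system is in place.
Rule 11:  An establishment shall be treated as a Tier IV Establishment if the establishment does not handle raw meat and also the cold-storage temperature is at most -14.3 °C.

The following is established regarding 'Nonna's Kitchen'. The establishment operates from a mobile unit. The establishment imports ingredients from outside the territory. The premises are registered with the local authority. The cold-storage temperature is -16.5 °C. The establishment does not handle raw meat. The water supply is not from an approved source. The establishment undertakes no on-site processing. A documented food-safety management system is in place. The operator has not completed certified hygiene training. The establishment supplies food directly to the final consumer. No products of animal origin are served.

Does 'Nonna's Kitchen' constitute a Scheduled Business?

No

rule 3 — Senior Undertaking: the operator has not completed certified hygiene training? yes; the establishment undertakes no on-site processing? yes; cold-storage temperature: -16.5 °C ≤ -14.3 °C? yes — 3 of 3 hold (need ≥2) → satisfied.
rule 11 — Tier IV Establishment: [the establishment does not handle raw meat? yes] AND [cold-storage temperature: -16.5 °C ≤ -14.3 °C? yes] → satisfied.
rule 10 — Approved Outlet: Senior Undertaking (rule 3)? yes; Tier IV Establishment (rule 11)? yes; a documented food-safety management system is in place? yes — 3 of 3 hold (need ≥2) → satisfied.
rule 2 — Provisional Premises: [a documented food-safety management system is in place? yes] AND [cold-storage temperature: -16.5 °C ≤ -14.3 °C? yes] → satisfied.
rule 1 — Eligible Establishment: [Provisional Premises (rule 2)? yes] AND [the premises are registered with the local authority? yes] → satisfied.
rule 8 — Tier I Operation: [the premises are registered with the local authority? yes] AND [a documented food-safety management system is in place? yes] → satisfied.
rule 7 — Covered Premises: [not an Approved Outlet (rule 10)? no] OR [Eligible Establishment (rule 1)? yes] OR [Tier I Operation (rule 8)? yes] → satisfied.
rule 5 — Senior Business: [the establishment imports ingredients from outside the territory? yes] AND [the establishment operates from a mobile unit? yes] AND [the premises are not registered with the local authority? no] → not satisfied.
rule 6 — Assessable Premises: [Senior Business (rule 5)? no] OR [the water supply is from an approved source? no] → not satisfied.
rule 4 — Scheduled Business: [not a Covered Premises (rule 7)? no] AND [Assessable Premises (rule 6)? no] AND [the establishment supplies food directly to the final consumer? yes] → not satisfied.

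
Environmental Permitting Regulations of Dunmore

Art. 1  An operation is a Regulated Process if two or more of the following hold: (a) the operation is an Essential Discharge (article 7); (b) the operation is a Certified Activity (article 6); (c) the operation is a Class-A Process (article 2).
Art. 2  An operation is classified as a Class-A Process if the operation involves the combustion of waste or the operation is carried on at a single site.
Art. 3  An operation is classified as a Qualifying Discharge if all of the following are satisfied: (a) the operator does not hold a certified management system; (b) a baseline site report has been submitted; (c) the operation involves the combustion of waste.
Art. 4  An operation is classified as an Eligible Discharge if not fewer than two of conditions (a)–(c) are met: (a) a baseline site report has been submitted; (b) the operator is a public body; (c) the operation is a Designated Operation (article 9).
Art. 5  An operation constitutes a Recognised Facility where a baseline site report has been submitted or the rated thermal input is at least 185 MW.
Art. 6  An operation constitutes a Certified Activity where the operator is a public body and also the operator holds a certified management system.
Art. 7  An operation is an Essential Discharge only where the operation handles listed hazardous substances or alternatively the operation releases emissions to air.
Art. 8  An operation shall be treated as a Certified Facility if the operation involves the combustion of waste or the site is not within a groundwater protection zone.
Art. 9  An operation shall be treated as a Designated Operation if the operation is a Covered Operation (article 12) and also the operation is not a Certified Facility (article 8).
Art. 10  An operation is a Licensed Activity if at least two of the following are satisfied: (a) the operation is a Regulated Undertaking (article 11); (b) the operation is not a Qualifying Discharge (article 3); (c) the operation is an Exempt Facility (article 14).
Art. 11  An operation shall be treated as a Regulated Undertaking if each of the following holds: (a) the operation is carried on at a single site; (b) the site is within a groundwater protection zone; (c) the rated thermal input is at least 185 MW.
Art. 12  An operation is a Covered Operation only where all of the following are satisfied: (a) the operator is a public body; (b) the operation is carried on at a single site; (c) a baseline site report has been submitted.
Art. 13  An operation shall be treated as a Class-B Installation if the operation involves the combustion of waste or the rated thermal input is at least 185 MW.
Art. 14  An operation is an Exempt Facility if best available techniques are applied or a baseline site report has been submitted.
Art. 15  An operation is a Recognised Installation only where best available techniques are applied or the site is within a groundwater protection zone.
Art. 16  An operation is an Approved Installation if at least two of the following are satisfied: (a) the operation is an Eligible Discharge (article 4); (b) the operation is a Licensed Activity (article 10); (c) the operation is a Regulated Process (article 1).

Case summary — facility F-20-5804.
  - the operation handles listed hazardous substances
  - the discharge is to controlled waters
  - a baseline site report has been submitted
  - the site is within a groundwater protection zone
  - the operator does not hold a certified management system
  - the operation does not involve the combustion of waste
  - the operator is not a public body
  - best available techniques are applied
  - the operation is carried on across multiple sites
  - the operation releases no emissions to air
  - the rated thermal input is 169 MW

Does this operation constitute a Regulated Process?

No

Under article 7: the operation handles listed hazardous substances? yes; or the operation releases emissions to air? no. So the operation is an Essential Discharge.
Under article 6: the operator is a public body? no; and the operator holds a certified management system? no. So the operation is not a Certified Activity.
Under article 2: the operation involves the combustion of waste? no; or the operation is carried on at a single site? no. So the operation is not a Class-A Process.
Under article 1: Essential Discharge (article 7)? yes; Certified Activity (article 6)? no; Class-A Process (article 2)? no — 1 of 3 hold (need ≥2) → not satisfied.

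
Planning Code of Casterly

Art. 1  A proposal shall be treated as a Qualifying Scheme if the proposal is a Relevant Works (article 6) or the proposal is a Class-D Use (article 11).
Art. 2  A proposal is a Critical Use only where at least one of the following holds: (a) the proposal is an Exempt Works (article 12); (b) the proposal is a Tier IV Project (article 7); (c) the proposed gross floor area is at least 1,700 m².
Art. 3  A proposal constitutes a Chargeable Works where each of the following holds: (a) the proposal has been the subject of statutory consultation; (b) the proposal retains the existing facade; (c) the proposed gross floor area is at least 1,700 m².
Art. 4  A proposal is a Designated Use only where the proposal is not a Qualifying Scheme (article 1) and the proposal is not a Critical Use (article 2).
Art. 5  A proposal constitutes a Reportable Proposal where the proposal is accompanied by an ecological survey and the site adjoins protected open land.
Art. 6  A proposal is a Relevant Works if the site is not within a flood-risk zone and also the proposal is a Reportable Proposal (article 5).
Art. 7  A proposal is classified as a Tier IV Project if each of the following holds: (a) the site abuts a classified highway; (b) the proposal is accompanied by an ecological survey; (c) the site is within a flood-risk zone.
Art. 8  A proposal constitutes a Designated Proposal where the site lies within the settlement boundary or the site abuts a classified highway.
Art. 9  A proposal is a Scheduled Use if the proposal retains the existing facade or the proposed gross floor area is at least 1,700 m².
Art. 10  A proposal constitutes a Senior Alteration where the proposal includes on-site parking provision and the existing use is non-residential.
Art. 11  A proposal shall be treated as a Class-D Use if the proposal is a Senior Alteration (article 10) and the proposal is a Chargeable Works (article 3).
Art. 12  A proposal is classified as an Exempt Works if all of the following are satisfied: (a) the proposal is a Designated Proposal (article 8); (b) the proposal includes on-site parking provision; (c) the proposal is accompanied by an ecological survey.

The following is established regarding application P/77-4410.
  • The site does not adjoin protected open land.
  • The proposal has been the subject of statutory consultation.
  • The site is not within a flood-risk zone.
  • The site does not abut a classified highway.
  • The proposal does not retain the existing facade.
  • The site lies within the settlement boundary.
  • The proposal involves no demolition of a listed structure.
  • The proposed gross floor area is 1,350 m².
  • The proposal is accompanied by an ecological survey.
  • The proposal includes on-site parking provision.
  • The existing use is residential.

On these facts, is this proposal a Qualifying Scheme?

No

Under article 5: the proposal is accompanied by an ecological survey? yes; and the site adjoins protected open land? no. So the proposal is not a Reportable Proposal.
Under article 6: the site is not within a flood-risk zone? yes; and Reportable Proposal (article 5)? no. So the proposal is not a Relevant Works.
Under article 10: the proposal includes on-site parking provision? yes; and the existing use is non-residential? no. So the proposal is not a Senior Alteration.
Under article 3: the proposal has been the subject of statutory consultation? yes; and the proposal retains the existing facade? no; and proposed gross floor area: 1,350 m² ≥ 1,700 m²? no. So the proposal is not a Chargeable Works.
Under article 11: Senior Alteration (article 10)? no; and Chargeable Works (article 3)? no. So the proposal is not a Class-D Use.
Under article 1: Relevant Works (article 6)? no; or Class-D Use (article 11)? no. So the proposal is not a Qualifying Scheme.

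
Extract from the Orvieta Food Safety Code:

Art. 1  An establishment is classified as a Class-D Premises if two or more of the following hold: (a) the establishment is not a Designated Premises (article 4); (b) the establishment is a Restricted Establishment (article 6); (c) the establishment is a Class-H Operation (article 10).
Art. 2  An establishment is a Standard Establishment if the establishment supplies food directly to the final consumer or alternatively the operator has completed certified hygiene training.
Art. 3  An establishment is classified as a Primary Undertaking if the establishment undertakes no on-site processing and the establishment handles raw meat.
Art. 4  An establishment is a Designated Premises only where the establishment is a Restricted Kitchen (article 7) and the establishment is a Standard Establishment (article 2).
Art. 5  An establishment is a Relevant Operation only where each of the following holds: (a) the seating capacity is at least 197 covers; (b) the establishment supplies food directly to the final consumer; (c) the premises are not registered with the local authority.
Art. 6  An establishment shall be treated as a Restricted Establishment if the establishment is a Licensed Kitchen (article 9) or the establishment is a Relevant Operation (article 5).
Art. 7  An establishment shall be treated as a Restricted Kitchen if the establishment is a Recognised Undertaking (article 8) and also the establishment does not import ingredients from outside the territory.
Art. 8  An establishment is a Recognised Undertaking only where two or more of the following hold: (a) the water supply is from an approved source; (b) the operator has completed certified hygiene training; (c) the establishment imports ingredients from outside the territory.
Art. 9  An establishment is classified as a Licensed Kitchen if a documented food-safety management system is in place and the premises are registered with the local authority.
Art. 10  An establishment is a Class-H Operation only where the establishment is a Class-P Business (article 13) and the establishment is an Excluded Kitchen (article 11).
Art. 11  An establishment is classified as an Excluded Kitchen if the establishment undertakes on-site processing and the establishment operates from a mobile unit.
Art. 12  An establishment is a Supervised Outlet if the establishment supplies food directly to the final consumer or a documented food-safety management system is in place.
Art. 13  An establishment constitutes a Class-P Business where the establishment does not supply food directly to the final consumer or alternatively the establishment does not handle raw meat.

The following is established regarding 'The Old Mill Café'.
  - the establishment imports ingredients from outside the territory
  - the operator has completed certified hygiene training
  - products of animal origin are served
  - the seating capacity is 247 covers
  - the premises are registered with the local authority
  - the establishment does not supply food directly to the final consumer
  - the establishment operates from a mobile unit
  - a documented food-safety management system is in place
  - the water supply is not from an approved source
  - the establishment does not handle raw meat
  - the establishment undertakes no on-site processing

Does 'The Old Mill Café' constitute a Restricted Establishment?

article 9 — Licensed Kitchen: [a documented food-safety management system is in place? yes] AND [the premises are registered with the local authority? yes] → satisfied.
article 5 — Relevant Operation: [seating capacity: 247 covers ≥ 197 covers? yes] AND [the establishment supplies food directly to the final consumer? no] AND [the premises are not registered with the local authority? no] → not satisfied.
article 6 — Restricted Establishment: [Licensed Kitchen (article 9)? yes] OR [Relevant Operation (article 5)? no] → satisfied.

Yes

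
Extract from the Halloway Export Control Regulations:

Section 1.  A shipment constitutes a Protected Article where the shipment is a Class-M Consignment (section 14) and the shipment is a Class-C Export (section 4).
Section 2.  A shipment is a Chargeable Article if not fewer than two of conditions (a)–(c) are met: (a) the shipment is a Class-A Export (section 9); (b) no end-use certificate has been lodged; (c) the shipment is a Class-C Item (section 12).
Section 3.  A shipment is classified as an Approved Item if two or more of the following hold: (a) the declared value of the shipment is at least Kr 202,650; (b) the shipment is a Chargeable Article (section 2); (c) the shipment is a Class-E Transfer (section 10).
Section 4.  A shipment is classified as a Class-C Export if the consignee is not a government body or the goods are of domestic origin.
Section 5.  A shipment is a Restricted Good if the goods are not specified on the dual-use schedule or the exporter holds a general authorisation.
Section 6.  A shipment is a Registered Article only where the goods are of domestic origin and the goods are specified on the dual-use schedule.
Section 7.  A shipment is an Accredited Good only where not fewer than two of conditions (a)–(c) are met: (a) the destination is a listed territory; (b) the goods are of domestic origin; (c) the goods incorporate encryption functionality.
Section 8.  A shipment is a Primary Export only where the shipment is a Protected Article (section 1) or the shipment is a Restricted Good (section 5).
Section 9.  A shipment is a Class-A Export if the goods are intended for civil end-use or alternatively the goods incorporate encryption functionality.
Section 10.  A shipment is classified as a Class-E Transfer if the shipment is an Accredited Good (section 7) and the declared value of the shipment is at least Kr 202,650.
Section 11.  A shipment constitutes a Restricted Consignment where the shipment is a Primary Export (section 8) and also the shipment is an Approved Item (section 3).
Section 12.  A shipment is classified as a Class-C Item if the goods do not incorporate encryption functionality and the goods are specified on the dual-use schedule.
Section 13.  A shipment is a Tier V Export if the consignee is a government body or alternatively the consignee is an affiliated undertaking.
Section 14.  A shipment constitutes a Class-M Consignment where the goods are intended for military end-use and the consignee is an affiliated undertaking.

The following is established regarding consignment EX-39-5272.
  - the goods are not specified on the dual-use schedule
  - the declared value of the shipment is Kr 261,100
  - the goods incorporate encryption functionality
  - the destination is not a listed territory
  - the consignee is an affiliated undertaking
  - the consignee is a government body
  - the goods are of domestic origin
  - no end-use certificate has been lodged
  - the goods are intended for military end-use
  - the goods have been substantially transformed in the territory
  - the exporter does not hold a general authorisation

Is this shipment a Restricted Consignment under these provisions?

Yes

section 14 — Class-M Consignment: [the goods are intended for military end-use? yes] AND [the consignee is an affiliated undertaking? yes] → satisfied.
section 4 — Class-C Export: [the consignee is not a government body? no] OR [the goods are of domestic origin? yes] → satisfied.
section 1 — Protected Article: [Class-M Consignment (section 14)? yes] AND [Class-C Export (section 4)? yes] → satisfied.
section 5 — Restricted Good: [the goods are not specified on the dual-use schedule? yes] OR [the exporter holds a general authorisation? no] → satisfied.
section 8 — Primary Export: [Protected Article (section 1)? yes] OR [Restricted Good (section 5)? yes] → satisfied.
section 9 — Class-A Export: [the goods are intended for civil end-use? no] OR [the goods incorporate encryption functionality? yes] → satisfied.
section 12 — Class-C Item: [the goods do not incorporate encryption functionality? no] AND [the goods are specified on the dual-use schedule? no] → not satisfied.
section 2 — Chargeable Article: Class-A Export (section 9)? yes; no end-use certificate has been lodged? yes; Class-C Item (section 12)? no — 2 of 3 hold (need ≥2) → satisfied.
section 7 — Accredited Good: the destination is a listed territory? no; the goods are of domestic origin? yes; the goods incorporate encryption functionality? yes — 2 of 3 hold (need ≥2) → satisfied.
section 10 — Class-E Transfer: [Accredited Good (section 7)? yes] AND [declared value of the shipment: Kr 261,100 ≥ Kr 202,650? yes] → satisfied.
section 3 — Approved Item: declared value of the shipment: Kr 261,100 ≥ Kr 202,650? yes; Chargeable Article (section 2)? yes; Class-E Transfer (section 10)? yes — 3 of 3 hold (need ≥2) → satisfied.
section 11 — Restricted Consignment: [Primary Export (section 8)? yes] AND [Approved Item (section 3)? yes] → satisfied.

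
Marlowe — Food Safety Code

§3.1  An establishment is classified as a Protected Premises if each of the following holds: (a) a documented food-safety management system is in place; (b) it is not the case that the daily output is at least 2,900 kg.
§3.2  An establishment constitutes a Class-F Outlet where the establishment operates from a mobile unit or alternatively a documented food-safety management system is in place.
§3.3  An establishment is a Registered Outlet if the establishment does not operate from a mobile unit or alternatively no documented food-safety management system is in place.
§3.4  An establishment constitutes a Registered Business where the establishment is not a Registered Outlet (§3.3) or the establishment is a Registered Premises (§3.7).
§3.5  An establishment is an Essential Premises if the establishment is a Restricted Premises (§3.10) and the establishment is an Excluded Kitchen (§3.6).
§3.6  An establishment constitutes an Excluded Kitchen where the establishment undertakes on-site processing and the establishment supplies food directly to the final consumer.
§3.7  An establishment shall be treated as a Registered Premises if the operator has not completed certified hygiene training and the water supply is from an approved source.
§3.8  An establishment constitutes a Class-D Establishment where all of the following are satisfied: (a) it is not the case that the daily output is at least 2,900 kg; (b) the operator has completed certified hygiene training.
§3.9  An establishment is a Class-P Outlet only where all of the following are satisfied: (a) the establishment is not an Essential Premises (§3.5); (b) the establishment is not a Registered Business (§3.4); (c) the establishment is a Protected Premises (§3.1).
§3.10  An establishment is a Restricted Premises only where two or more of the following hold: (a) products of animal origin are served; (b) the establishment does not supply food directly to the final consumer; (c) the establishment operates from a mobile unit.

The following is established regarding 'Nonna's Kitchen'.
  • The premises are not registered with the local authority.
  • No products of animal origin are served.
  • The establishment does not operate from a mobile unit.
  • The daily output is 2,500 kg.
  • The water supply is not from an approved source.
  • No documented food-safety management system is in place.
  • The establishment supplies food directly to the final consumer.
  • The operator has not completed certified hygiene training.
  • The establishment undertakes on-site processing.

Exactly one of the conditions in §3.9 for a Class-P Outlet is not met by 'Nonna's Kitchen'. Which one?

§3.10 — Restricted Premises: products of animal origin are served? no; the establishment does not supply food directly to the final consumer? no; the establishment operates from a mobile unit? no — 0 of 3 hold (need ≥2) → not satisfied.
§3.6 — Excluded Kitchen: [the establishment undertakes on-site processing? yes] AND [the establishment supplies food directly to the final consumer? yes] → satisfied.
§3.5 — Essential Premises: [Restricted Premises (§3.10)? no] AND [Excluded Kitchen (§3.6)? yes] → not satisfied.
§3.3 — Registered Outlet: [the establishment does not operate from a mobile unit? yes] OR [no documented food-safety management system is in place? yes] → satisfied.
§3.7 — Registered Premises: [the operator has not completed certified hygiene training? yes] AND [the water supply is from an approved source? no] → not satisfied.
§3.4 — Registered Business: [not a Registered Outlet (§3.3)? no] OR [Registered Premises (§3.7)? no] → not satisfied.
§3.1 — Protected Premises: [a documented food-safety management system is in place? no] AND [daily output: 2,500 kg ≥ 2,900 kg? no, so negated condition yes] → not satisfied.
§3.9 — Class-P Outlet: [not an Essential Premises (§3.5)? yes] AND [not a Registered Business (§3.4)? yes] AND [Protected Premises (§3.1)? no] → not satisfied.

Protected Premises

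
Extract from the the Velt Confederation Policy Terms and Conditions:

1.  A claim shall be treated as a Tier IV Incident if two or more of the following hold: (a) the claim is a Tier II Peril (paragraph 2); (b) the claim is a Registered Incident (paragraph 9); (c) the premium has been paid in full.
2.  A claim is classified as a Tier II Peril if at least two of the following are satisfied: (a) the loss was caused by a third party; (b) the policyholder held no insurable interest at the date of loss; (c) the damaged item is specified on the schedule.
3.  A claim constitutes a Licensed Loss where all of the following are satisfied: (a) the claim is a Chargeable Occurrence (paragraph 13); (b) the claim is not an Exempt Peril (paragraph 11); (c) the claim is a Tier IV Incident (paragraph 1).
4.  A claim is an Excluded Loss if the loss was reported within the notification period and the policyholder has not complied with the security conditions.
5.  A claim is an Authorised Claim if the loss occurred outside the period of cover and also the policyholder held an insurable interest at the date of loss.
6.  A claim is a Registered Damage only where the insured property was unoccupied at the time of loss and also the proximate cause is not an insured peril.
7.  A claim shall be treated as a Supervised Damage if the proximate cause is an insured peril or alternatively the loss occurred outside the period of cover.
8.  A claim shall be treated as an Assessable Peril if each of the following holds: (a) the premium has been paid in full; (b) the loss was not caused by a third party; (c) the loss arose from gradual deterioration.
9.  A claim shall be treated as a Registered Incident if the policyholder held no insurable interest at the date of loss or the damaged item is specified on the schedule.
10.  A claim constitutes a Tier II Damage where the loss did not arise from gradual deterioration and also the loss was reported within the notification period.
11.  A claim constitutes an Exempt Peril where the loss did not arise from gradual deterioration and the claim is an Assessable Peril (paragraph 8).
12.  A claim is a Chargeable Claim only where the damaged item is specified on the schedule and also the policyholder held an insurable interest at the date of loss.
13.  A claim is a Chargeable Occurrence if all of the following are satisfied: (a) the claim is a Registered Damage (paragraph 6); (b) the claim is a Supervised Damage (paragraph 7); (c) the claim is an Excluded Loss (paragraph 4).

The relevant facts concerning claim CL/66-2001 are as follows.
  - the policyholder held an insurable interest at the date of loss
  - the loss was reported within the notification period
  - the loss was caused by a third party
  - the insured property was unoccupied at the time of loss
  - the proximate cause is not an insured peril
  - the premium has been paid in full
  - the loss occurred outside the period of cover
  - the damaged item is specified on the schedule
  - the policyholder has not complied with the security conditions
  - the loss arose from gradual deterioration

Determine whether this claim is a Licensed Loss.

Under paragraph 6: the insured property was unoccupied at the time of loss? yes; and the proximate cause is not an insured peril? yes. So the claim is a Registered Damage.
Under paragraph 7: the proximate cause is an insured peril? no; or the loss occurred outside the period of cover? yes. So the claim is a Supervised Damage.
Under paragraph 4: the loss was reported within the notification period? yes; and the policyholder has not complied with the security conditions? yes. So the claim is an Excluded Loss.
Under paragraph 13: Registered Damage (paragraph 6)? yes; and Supervised Damage (paragraph 7)? yes; and Excluded Loss (paragraph 4)? yes. So the claim is a Chargeable Occurrence.
Under paragraph 8: the premium has been paid in full? yes; and the loss was not caused by a third party? no; and the loss arose from gradual deterioration? yes. So the claim is not an Assessable Peril.
Under paragraph 11: the loss did not arise from gradual deterioration? no; and Assessable Peril (paragraph 8)? no. So the claim is not an Exempt Peril.
Under paragraph 2: the loss was caused by a third party? yes; the policyholder held no insurable interest at the date of loss? no; the damaged item is specified on the schedule? yes — 2 of 3 hold (need ≥2) → satisfied.
Under paragraph 9: the policyholder held no insurable interest at the date of loss? no; or the damaged item is specified on the schedule? yes. So the claim is a Registered Incident.
Under paragraph 1: Tier II Peril (paragraph 2)? yes; Registered Incident (paragraph 9)? yes; the premium has been paid in full? yes — 3 of 3 hold (need ≥2) → satisfied.
Under paragraph 3: Chargeable Occurrence (paragraph 13)? yes; and not an Exempt Peril (paragraph 11)? yes; and Tier IV Incident (paragraph 1)? yes. So the claim is a Licensed Loss.

Yes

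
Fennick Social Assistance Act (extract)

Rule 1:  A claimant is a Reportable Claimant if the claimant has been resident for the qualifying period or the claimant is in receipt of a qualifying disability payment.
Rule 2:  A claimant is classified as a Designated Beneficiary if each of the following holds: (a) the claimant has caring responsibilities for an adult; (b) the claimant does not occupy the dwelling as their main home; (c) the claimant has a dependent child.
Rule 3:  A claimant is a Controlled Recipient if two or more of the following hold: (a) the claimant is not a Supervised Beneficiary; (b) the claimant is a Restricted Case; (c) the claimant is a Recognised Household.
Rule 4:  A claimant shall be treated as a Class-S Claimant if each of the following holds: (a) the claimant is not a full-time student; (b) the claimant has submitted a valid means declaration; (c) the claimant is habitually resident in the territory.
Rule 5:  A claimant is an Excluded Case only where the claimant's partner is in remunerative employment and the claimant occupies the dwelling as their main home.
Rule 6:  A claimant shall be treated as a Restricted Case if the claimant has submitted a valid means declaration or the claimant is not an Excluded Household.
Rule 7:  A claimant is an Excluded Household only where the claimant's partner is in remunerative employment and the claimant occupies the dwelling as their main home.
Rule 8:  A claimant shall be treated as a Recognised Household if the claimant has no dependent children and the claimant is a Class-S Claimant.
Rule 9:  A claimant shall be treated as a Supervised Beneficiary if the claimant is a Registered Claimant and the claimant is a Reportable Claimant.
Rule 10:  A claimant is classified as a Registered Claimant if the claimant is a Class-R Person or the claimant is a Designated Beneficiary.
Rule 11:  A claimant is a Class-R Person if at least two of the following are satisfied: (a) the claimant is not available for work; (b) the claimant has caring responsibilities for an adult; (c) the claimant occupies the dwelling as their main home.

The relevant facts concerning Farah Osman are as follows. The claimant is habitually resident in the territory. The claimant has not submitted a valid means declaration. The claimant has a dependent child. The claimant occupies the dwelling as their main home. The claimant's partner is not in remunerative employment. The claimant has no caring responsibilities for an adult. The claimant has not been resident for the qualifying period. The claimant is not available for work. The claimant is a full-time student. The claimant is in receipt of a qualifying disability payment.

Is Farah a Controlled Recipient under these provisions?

No

Under rule 11: the claimant is not available for work? yes; the claimant has caring responsibilities for an adult? no; the claimant occupies the dwelling as their main home? yes — 2 of 3 hold (need ≥2) → satisfied.
Under rule 2: the claimant has caring responsibilities for an adult? no; and the claimant does not occupy the dwelling as their main home? no; and the claimant has a dependent child? yes. So the claimant is not a Designated Beneficiary.
Under rule 10: Class-R Person (rule 11)? yes; or Designated Beneficiary (rule 2)? no. So the claimant is a Registered Claimant.
Under rule 1: the claimant has been resident for the qualifying period? no; or the claimant is in receipt of a qualifying disability payment? yes. So the claimant is a Reportable Claimant.
Under rule 9: Registered Claimant (rule 10)? yes; and Reportable Claimant (rule 1)? yes. So the claimant is a Supervised Beneficiary.
Under rule 7: the claimant's partner is in remunerative employment? no; and the claimant occupies the dwelling as their main home? yes. So the claimant is not an Excluded Household.
Under rule 6: the claimant has submitted a valid means declaration? no; or not an Excluded Household (rule 7)? yes. So the claimant is a Restricted Case.
Under rule 4: the claimant is not a full-time student? no; and the claimant has submitted a valid means declaration? no; and the claimant is habitually resident in the territory? yes. So the claimant is not a Class-S Claimant.
Under rule 8: the claimant has no dependent children? no; and Class-S Claimant (rule 4)? no. So the claimant is not a Recognised Household.
Under rule 3: not a Supervised Beneficiary (rule 9)? no; Restricted Case (rule 6)? yes; Recognised Household (rule 8)? no — 1 of 3 hold (need ≥2) → not satisfied.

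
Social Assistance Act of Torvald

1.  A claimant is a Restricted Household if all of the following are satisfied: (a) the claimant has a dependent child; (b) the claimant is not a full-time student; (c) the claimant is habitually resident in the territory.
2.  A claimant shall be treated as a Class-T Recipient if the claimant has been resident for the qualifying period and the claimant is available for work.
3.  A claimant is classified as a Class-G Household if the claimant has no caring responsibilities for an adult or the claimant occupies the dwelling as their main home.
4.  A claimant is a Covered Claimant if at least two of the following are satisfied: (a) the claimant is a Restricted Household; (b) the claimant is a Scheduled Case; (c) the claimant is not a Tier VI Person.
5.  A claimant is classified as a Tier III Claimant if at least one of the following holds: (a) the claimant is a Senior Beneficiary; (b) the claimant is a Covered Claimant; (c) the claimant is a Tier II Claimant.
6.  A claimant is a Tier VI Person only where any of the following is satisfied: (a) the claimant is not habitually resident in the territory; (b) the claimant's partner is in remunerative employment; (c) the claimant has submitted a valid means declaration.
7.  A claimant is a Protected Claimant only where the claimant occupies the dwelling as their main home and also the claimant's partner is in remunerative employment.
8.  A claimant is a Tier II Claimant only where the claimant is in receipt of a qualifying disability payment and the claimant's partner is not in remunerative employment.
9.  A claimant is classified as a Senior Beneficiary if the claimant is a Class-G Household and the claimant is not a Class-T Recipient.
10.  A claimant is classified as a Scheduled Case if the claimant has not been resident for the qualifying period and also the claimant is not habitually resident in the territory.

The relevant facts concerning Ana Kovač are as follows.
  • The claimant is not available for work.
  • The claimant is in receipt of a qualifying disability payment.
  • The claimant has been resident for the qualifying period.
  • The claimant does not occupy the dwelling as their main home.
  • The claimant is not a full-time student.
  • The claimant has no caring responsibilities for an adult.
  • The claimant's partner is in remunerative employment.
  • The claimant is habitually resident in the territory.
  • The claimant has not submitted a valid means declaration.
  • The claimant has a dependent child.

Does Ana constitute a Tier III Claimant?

Under paragraph 3: the claimant has no caring responsibilities for an adult? yes; or the claimant occupies the dwelling as their main home? no. So the claimant is a Class-G Household.
Under paragraph 2: the claimant has been resident for the qualifying period? yes; and the claimant is available for work? no. So the claimant is not a Class-T Recipient.
Under paragraph 9: Class-G Household (paragraph 3)? yes; and not a Class-T Recipient (paragraph 2)? yes. So the claimant is a Senior Beneficiary.
Under paragraph 1: the claimant has a dependent child? yes; and the claimant is not a full-time student? yes; and the claimant is habitually resident in the territory? yes. So the claimant is a Restricted Household.
Under paragraph 10: the claimant has not been resident for the qualifying period? no; and the claimant is not habitually resident in the territory? no. So the claimant is not a Scheduled Case.
Under paragraph 6: the claimant is not habitually resident in the territory? no; or the claimant's partner is in remunerative employment? yes; or the claimant has submitted a valid means declaration? no. So the claimant is a Tier VI Person.
Under paragraph 4: Restricted Household (paragraph 1)? yes; Scheduled Case (paragraph 10)? no; not a Tier VI Person (paragraph 6)? no — 1 of 3 hold (need ≥2) → not satisfied.
Under paragraph 8: the claimant is in receipt of a qualifying disability payment? yes; and the claimant's partner is not in remunerative employment? no. So the claimant is not a Tier II Claimant.
Under paragraph 5: Senior Beneficiary (paragraph 9)? yes; or Covered Claimant (paragraph 4)? no; or Tier II Claimant (paragraph 8)? no. So the claimant is a Tier III Claimant.

Yes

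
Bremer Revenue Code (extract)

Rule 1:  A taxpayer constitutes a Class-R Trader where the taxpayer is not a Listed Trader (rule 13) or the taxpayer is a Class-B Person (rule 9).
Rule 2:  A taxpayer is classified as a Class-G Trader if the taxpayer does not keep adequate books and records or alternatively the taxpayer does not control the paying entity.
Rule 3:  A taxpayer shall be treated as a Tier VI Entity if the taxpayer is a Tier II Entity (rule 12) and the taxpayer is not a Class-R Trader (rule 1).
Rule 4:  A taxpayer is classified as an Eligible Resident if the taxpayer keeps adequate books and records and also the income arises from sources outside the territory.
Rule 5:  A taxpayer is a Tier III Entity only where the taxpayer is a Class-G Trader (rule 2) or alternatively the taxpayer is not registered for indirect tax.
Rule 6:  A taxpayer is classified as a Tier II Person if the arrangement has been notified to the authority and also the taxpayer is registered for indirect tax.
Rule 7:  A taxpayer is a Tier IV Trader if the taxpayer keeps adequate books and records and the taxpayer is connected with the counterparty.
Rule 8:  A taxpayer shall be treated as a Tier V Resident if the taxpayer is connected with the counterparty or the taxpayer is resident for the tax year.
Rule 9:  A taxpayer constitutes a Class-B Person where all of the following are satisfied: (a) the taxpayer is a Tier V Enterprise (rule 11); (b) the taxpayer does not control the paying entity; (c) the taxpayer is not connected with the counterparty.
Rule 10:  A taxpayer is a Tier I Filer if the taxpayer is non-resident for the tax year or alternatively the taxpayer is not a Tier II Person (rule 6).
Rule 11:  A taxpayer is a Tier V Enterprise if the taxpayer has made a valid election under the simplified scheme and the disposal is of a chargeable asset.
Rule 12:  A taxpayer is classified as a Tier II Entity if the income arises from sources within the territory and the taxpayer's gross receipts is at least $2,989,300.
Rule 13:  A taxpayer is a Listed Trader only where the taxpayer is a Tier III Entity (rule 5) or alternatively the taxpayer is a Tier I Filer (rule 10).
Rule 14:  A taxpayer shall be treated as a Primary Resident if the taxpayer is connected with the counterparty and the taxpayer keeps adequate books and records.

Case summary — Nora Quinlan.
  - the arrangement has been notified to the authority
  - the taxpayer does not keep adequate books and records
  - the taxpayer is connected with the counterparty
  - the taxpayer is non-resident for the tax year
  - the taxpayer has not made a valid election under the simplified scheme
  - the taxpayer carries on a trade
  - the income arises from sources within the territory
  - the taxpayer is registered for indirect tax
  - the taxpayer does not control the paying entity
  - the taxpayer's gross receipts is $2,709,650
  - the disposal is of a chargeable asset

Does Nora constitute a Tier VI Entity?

No

rule 12 — Tier II Entity: [the income arises from sources within the territory? yes] AND [taxpayer's gross receipts: $2,709,650 ≥ $2,989,300? no] → not satisfied.
rule 2 — Class-G Trader: [the taxpayer does not keep adequate books and records? yes] OR [the taxpayer does not control the paying entity? yes] → satisfied.
rule 5 — Tier III Entity: [Class-G Trader (rule 2)? yes] OR [the taxpayer is not registered for indirect tax? no] → satisfied.
rule 6 — Tier II Person: [the arrangement has been notified to the authority? yes] AND [the taxpayer is registered for indirect tax? yes] → satisfied.
rule 10 — Tier I Filer: [the taxpayer is non-resident for the tax year? yes] OR [not a Tier II Person (rule 6)? no] → satisfied.
rule 13 — Listed Trader: [Tier III Entity (rule 5)? yes] OR [Tier I Filer (rule 10)? yes] → satisfied.
rule 11 — Tier V Enterprise: [the taxpayer has made a valid election under the simplified scheme? no] AND [the disposal is of a chargeable asset? yes] → not satisfied.
rule 9 — Class-B Person: [Tier V Enterprise (rule 11)? no] AND [the taxpayer does not control the paying entity? yes] AND [the taxpayer is not connected with the counterparty? no] → not satisfied.
rule 1 — Class-R Trader: [not a Listed Trader (rule 13)? no] OR [Class-B Person (rule 9)? no] → not satisfied.
rule 3 — Tier VI Entity: [Tier II Entity (rule 12)? no] AND [not a Class-R Trader (rule 1)? yes] → not satisfied.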